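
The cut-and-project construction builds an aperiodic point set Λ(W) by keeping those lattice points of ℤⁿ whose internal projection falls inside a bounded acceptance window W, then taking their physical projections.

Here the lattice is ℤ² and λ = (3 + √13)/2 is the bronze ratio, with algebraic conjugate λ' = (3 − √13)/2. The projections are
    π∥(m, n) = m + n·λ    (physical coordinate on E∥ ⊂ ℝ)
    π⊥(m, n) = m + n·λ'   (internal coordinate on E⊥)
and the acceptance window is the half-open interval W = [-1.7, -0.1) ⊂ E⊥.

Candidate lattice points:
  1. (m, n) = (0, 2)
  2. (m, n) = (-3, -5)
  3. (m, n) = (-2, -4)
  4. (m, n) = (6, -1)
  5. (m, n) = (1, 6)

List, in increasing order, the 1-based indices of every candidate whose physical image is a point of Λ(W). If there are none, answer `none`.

1, 2, 3, 5

Numerically λ ≈ 3.302776 and λ' = −1/λ ≈ -0.302776.
#1 (0,2): internal coord 0 + (2)·λ' = -0.605551; -0.605551 ∈ [-1.7, -0.1) → IN Λ
#2 (-3,-5): internal coord -3 + (-5)·λ' = -1.486122; -1.486122 ∈ [-1.7, -0.1) → IN Λ
#3 (-2,-4): internal coord -2 + (-4)·λ' = -0.788897; -0.788897 ∈ [-1.7, -0.1) → IN Λ
#4 (6,-1): internal coord 6 + (-1)·λ' = +6.302776; +6.302776 ∉ [-1.7, -0.1) → out
#5 (1,6): internal coord 1 + (6)·λ' = -0.816654; -0.816654 ∈ [-1.7, -0.1) → IN Λ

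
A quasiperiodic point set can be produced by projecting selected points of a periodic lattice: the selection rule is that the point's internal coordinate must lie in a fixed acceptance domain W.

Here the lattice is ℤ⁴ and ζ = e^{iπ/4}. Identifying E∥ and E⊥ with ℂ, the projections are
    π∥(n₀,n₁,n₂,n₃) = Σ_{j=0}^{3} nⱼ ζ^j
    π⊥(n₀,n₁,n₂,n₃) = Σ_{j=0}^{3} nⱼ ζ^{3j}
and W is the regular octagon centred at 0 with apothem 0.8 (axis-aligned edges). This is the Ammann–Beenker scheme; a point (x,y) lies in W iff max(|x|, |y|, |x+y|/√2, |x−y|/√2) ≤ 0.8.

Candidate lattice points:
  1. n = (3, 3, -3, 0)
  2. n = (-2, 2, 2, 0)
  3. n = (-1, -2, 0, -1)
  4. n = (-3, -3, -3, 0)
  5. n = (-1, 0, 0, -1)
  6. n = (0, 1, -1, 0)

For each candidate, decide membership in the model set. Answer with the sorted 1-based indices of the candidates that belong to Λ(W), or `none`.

With ζ = e^{iπ/4} the internal vectors are ζ^0,ζ^3,ζ^6,ζ^9.
candidate 1: n = (3, 3, -3, 0) → π⊥ ≈ (+0.87868, +5.12132); max(|x|,|y|,|x±y|/√2) = 5.12132 > 0.8 ⇒ ∉ W
candidate 2: n = (-2, 2, 2, 0) → π⊥ ≈ (-3.41421, -0.58579); max(|x|,|y|,|x±y|/√2) = 3.41421 > 0.8 ⇒ ∉ W
candidate 3: n = (-1, -2, 0, -1) → π⊥ ≈ (-0.29289, -2.12132); max(|x|,|y|,|x±y|/√2) = 2.12132 > 0.8 ⇒ ∉ W
candidate 4: n = (-3, -3, -3, 0) → π⊥ ≈ (-0.87868, +0.87868); max(|x|,|y|,|x±y|/√2) = 1.24264 > 0.8 ⇒ ∉ W
candidate 5: n = (-1, 0, 0, -1) → π⊥ ≈ (-1.70711, -0.70711); max(|x|,|y|,|x±y|/√2) = 1.70711 > 0.8 ⇒ ∉ W
candidate 6: n = (0, 1, -1, 0) → π⊥ ≈ (-0.70711, +1.70711); max(|x|,|y|,|x±y|/√2) = 1.70711 > 0.8 ⇒ ∉ W

none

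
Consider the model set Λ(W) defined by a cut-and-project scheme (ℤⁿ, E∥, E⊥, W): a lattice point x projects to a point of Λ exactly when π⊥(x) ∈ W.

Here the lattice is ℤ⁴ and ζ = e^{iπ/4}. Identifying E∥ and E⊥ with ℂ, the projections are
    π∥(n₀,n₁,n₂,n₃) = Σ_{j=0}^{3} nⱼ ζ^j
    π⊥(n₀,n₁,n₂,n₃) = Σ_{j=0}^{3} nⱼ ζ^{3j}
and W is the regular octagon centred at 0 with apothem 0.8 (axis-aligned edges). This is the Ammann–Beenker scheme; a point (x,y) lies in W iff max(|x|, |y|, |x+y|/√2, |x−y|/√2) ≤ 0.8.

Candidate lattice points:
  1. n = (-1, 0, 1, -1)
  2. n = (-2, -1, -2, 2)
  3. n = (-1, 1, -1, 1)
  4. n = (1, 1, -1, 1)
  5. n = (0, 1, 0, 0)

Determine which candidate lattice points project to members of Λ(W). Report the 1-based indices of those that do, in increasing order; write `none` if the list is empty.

Internal map: ζ^{3j} for j=0..3 gives (1,0), (−√2/2,√2/2), (0,−1), (√2/2,√2/2).
candidate 1: n = (-1, 0, 1, -1) → π⊥ ≈ (-1.70711, -1.70711); max(|x|,|y|,|x±y|/√2) = 2.41421 > 0.8 ⇒ ∉ W
candidate 2: n = (-2, -1, -2, 2) → π⊥ ≈ (+0.12132, +2.70711); max(|x|,|y|,|x±y|/√2) = 2.70711 > 0.8 ⇒ ∉ W
candidate 3: n = (-1, 1, -1, 1) → π⊥ ≈ (-1.00000, +2.41421); max(|x|,|y|,|x±y|/√2) = 2.41421 > 0.8 ⇒ ∉ W
candidate 4: n = (1, 1, -1, 1) → π⊥ ≈ (+1.00000, +2.41421); max(|x|,|y|,|x±y|/√2) = 2.41421 > 0.8 ⇒ ∉ W
candidate 5: n = (0, 1, 0, 0) → π⊥ ≈ (-0.70711, +0.70711); max(|x|,|y|,|x±y|/√2) = 1.00000 > 0.8 ⇒ ∉ W

none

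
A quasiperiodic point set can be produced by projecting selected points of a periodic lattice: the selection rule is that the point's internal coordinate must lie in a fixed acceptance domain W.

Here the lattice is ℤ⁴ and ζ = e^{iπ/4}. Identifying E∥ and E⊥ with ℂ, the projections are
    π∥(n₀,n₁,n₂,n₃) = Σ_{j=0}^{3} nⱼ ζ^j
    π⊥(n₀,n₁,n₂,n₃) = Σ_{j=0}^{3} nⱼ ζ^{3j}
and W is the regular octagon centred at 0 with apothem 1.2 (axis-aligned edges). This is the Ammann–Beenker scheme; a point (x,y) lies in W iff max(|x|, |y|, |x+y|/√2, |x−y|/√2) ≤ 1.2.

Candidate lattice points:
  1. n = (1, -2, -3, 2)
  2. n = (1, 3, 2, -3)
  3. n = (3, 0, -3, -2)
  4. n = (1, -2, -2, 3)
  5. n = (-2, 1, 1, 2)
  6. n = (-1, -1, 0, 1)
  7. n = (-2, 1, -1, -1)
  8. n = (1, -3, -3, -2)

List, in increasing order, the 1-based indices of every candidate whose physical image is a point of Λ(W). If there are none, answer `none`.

With ζ = e^{iπ/4} the internal vectors are ζ^0,ζ^3,ζ^6,ζ^9.
candidate 1: n = (1, -2, -3, 2) → π⊥ ≈ (+3.8284, +3.0000); max(|x|,|y|,|x±y|/√2) = 4.8284 > 1.2 ⇒ ∉ W
candidate 2: n = (1, 3, 2, -3) → π⊥ ≈ (-3.2426, -2.0000); max(|x|,|y|,|x±y|/√2) = 3.7071 > 1.2 ⇒ ∉ W
candidate 3: n = (3, 0, -3, -2) → π⊥ ≈ (+1.5858, +1.5858); max(|x|,|y|,|x±y|/√2) = 2.2426 > 1.2 ⇒ ∉ W
candidate 4: n = (1, -2, -2, 3) → π⊥ ≈ (+4.5355, +2.7071); max(|x|,|y|,|x±y|/√2) = 5.1213 > 1.2 ⇒ ∉ W
candidate 5: n = (-2, 1, 1, 2) → π⊥ ≈ (-1.2929, +1.1213); max(|x|,|y|,|x±y|/√2) = 1.7071 > 1.2 ⇒ ∉ W
candidate 6: n = (-1, -1, 0, 1) → π⊥ ≈ (+0.4142, +0.0000); max(|x|,|y|,|x±y|/√2) = 0.4142 ≤ 1.2 ⇒ ∈ W
candidate 7: n = (-2, 1, -1, -1) → π⊥ ≈ (-3.4142, +1.0000); max(|x|,|y|,|x±y|/√2) = 3.4142 > 1.2 ⇒ ∉ W
candidate 8: n = (1, -3, -3, -2) → π⊥ ≈ (+1.7071, -0.5355); max(|x|,|y|,|x±y|/√2) = 1.7071 > 1.2 ⇒ ∉ W

6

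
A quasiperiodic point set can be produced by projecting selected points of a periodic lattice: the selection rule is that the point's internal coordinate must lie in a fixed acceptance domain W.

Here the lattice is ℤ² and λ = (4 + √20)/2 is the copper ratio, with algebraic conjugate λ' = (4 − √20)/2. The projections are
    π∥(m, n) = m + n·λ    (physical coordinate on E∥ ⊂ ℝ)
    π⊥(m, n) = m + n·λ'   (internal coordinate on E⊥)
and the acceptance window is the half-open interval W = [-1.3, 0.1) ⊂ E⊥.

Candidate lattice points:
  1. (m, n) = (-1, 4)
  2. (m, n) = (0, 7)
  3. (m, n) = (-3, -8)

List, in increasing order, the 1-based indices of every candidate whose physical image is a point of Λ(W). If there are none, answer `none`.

3

λ' = (4−√20)/2 ≈ -0.2361.
#1 (-1,4): internal coord -1 + (4)·λ' = -1.9443; -1.9443 ∉ [-1.3, 0.1) → out
#2 (0,7): internal coord 0 + (7)·λ' = -1.6525; -1.6525 ∉ [-1.3, 0.1) → out
#3 (-3,-8): internal coord -3 + (-8)·λ' = -1.1115; -1.1115 ∈ [-1.3, 0.1) → IN Λ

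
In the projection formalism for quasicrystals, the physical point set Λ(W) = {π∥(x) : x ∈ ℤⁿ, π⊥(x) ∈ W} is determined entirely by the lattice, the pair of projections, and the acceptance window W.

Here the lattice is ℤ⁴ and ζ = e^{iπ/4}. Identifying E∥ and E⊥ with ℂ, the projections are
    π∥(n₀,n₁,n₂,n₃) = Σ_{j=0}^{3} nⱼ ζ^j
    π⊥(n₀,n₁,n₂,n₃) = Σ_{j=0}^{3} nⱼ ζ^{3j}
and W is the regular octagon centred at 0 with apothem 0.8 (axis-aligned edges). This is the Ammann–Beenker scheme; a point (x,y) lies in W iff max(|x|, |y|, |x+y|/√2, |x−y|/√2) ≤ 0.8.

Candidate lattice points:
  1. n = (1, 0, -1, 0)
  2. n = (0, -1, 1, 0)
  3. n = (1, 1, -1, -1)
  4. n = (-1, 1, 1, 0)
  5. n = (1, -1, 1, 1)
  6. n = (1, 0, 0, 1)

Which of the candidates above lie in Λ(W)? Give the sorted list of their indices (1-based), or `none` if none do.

none

π⊥(n) = n₀ + n₁ζ³ + n₂ζ⁶ + n₃ζ⁹ where ζ = e^{iπ/4}.
#1 (1, 0, -1, 0): internal (1.000000, 1.000000); octagon support 1.414214 vs apothem 0.8 → ∉ W
#2 (0, -1, 1, 0): internal (0.707107, -1.707107); octagon support 1.707107 vs apothem 0.8 → ∉ W
#3 (1, 1, -1, -1): internal (-0.414214, 1.000000); octagon support 1.000000 vs apothem 0.8 → ∉ W
#4 (-1, 1, 1, 0): internal (-1.707107, -0.292893); octagon support 1.707107 vs apothem 0.8 → ∉ W
#5 (1, -1, 1, 1): internal (2.414214, -1.000000); octagon support 2.414214 vs apothem 0.8 → ∉ W
#6 (1, 0, 0, 1): internal (1.707107, 0.707107); octagon support 1.707107 vs apothem 0.8 → ∉ W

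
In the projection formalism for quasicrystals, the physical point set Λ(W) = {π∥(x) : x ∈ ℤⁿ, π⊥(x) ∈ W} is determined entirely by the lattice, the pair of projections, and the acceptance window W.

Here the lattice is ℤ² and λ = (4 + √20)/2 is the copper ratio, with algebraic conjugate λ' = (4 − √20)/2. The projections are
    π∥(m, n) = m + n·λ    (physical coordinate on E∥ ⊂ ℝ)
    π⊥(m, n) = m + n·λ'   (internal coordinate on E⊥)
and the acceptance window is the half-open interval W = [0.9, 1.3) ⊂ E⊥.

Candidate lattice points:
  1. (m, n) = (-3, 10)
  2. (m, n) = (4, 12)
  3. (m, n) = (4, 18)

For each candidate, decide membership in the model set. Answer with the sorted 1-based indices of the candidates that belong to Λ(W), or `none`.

Compute λ' = (4−√20)/2 = -0.236068, so π⊥(m,n) = m -0.236068·n.
#1 (-3,10): internal coord -3 + (10)·λ' = -5.360680; -5.360680 ∉ [0.9, 1.3) → out
#2 (4,12): internal coord 4 + (12)·λ' = +1.167184; +1.167184 ∈ [0.9, 1.3) → IN Λ
#3 (4,18): internal coord 4 + (18)·λ' = -0.249224; -0.249224 ∉ [0.9, 1.3) → out

2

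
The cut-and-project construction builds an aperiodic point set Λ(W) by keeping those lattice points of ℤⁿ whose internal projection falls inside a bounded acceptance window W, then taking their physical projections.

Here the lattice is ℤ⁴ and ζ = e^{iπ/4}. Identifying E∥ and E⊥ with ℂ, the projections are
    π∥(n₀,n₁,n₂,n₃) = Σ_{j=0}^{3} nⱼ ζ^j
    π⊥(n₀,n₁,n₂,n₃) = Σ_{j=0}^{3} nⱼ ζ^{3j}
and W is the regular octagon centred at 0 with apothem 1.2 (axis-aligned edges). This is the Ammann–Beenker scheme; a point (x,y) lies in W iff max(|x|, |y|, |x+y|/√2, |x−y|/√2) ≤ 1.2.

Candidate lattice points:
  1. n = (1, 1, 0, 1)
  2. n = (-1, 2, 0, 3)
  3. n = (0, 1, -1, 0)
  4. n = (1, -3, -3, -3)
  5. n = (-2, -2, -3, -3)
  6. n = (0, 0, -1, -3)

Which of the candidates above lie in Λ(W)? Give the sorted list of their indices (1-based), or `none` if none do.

none

With ζ = e^{iπ/4} the internal vectors are ζ^0,ζ^3,ζ^6,ζ^9.
candidate 1: n = (1, 1, 0, 1) → π⊥ ≈ (+1.000000, +1.414214); max(|x|,|y|,|x±y|/√2) = 1.707107 > 1.2 ⇒ ∉ W
candidate 2: n = (-1, 2, 0, 3) → π⊥ ≈ (-0.292893, +3.535534); max(|x|,|y|,|x±y|/√2) = 3.535534 > 1.2 ⇒ ∉ W
candidate 3: n = (0, 1, -1, 0) → π⊥ ≈ (-0.707107, +1.707107); max(|x|,|y|,|x±y|/√2) = 1.707107 > 1.2 ⇒ ∉ W
candidate 4: n = (1, -3, -3, -3) → π⊥ ≈ (+1.000000, -1.242641); max(|x|,|y|,|x±y|/√2) = 1.585786 > 1.2 ⇒ ∉ W
candidate 5: n = (-2, -2, -3, -3) → π⊥ ≈ (-2.707107, -0.535534); max(|x|,|y|,|x±y|/√2) = 2.707107 > 1.2 ⇒ ∉ W
candidate 6: n = (0, 0, -1, -3) → π⊥ ≈ (-2.121320, -1.121320); max(|x|,|y|,|x±y|/√2) = 2.292893 > 1.2 ⇒ ∉ W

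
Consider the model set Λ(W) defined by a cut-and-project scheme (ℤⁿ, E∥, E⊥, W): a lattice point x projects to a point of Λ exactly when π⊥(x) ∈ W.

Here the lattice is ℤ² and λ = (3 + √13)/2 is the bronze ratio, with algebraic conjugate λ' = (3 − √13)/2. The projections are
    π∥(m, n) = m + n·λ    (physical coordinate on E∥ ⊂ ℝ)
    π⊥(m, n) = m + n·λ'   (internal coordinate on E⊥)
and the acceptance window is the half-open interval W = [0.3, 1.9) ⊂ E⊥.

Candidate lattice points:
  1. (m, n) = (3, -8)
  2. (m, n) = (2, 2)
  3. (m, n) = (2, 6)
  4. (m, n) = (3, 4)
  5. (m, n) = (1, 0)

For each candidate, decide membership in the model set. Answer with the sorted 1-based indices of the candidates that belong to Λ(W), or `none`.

Numerically λ ≈ 3.30278 and λ' = −1/λ ≈ -0.30278.
[1] lift (3,-8): star map gives 5.42221; window check 0.3 ≤ 5.42221 < 1.9 is false → out
[2] lift (2,2): star map gives 1.39445; window check 0.3 ≤ 1.39445 < 1.9 is true → IN Λ
[3] lift (2,6): star map gives 0.18335; window check 0.3 ≤ 0.18335 < 1.9 is false → out
[4] lift (3,4): star map gives 1.78890; window check 0.3 ≤ 1.78890 < 1.9 is true → IN Λ
[5] lift (1,0): star map gives 1.00000; window check 0.3 ≤ 1.00000 < 1.9 is true → IN Λ

2, 4, 5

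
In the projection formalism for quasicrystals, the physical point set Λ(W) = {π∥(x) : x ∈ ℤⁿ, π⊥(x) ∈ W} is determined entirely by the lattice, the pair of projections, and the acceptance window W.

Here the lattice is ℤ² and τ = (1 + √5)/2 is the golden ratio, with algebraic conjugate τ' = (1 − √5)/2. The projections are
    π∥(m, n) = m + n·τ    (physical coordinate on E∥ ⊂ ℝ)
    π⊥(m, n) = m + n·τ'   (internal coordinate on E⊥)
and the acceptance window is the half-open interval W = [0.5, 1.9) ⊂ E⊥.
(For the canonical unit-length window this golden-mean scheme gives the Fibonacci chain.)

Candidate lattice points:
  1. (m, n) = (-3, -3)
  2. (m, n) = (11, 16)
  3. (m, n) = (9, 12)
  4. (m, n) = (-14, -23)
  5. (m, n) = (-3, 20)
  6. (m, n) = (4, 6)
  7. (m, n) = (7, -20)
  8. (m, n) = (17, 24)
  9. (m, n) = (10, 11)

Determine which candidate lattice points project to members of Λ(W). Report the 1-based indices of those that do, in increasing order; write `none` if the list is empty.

Numerically τ ≈ 1.618034 and τ' = −1/τ ≈ -0.618034.
[1] lift (-3,-3): star map gives -1.145898; window check 0.5 ≤ -1.145898 < 1.9 is false → out
[2] lift (11,16): star map gives 1.111456; window check 0.5 ≤ 1.111456 < 1.9 is true → IN Λ
[3] lift (9,12): star map gives 1.583592; window check 0.5 ≤ 1.583592 < 1.9 is true → IN Λ
[4] lift (-14,-23): star map gives 0.214782; window check 0.5 ≤ 0.214782 < 1.9 is false → out
[5] lift (-3,20): star map gives -15.360680; window check 0.5 ≤ -15.360680 < 1.9 is false → out
[6] lift (4,6): star map gives 0.291796; window check 0.5 ≤ 0.291796 < 1.9 is false → out
[7] lift (7,-20): star map gives 19.360680; window check 0.5 ≤ 19.360680 < 1.9 is false → out
[8] lift (17,24): star map gives 2.167184; window check 0.5 ≤ 2.167184 < 1.9 is false → out
[9] lift (10,11): star map gives 3.201626; window check 0.5 ≤ 3.201626 < 1.9 is false → out

2, 3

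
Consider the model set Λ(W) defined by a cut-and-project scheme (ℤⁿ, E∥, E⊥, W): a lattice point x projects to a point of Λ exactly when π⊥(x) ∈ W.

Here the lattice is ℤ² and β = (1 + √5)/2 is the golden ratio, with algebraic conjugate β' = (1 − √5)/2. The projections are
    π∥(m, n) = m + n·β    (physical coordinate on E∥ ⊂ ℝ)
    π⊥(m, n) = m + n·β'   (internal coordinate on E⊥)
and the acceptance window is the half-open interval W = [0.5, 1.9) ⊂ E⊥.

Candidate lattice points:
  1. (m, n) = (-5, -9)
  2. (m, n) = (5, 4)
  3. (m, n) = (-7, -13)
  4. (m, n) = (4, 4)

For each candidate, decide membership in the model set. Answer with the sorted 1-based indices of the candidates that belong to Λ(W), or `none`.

β' = (1−√5)/2 ≈ -0.61803.
#1 (-5,-9): internal coord -5 + (-9)·β' = +0.56231; +0.56231 ∈ [0.5, 1.9) → IN Λ
#2 (5,4): internal coord 5 + (4)·β' = +2.52786; +2.52786 ∉ [0.5, 1.9) → out
#3 (-7,-13): internal coord -7 + (-13)·β' = +1.03444; +1.03444 ∈ [0.5, 1.9) → IN Λ
#4 (4,4): internal coord 4 + (4)·β' = +1.52786; +1.52786 ∈ [0.5, 1.9) → IN Λ

1, 3, 4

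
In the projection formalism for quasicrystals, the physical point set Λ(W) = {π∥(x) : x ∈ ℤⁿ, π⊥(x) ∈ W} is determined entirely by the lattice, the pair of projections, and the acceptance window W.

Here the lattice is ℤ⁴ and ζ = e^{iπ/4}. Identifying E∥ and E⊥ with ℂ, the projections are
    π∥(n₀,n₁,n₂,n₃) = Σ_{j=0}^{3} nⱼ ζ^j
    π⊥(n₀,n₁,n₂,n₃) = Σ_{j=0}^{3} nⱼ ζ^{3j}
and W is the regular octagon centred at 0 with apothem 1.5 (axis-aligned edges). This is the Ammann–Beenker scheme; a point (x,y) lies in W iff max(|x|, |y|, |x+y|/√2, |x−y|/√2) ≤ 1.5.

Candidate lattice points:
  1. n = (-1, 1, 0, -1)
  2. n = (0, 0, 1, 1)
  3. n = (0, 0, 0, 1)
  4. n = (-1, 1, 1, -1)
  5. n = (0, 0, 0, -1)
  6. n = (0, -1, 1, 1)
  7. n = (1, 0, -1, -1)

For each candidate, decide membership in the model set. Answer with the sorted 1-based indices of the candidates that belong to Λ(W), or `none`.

Internal map: ζ^{3j} for j=0..3 gives (1,0), (−√2/2,√2/2), (0,−1), (√2/2,√2/2).
candidate 1: n = (-1, 1, 0, -1) → π⊥ ≈ (-2.414214, +0.000000); max(|x|,|y|,|x±y|/√2) = 2.414214 > 1.5 ⇒ ∉ W
candidate 2: n = (0, 0, 1, 1) → π⊥ ≈ (+0.707107, -0.292893); max(|x|,|y|,|x±y|/√2) = 0.707107 ≤ 1.5 ⇒ ∈ W
candidate 3: n = (0, 0, 0, 1) → π⊥ ≈ (+0.707107, +0.707107); max(|x|,|y|,|x±y|/√2) = 1.000000 ≤ 1.5 ⇒ ∈ W
candidate 4: n = (-1, 1, 1, -1) → π⊥ ≈ (-2.414214, -1.000000); max(|x|,|y|,|x±y|/√2) = 2.414214 > 1.5 ⇒ ∉ W
candidate 5: n = (0, 0, 0, -1) → π⊥ ≈ (-0.707107, -0.707107); max(|x|,|y|,|x±y|/√2) = 1.000000 ≤ 1.5 ⇒ ∈ W
candidate 6: n = (0, -1, 1, 1) → π⊥ ≈ (+1.414214, -1.000000); max(|x|,|y|,|x±y|/√2) = 1.707107 > 1.5 ⇒ ∉ W
candidate 7: n = (1, 0, -1, -1) → π⊥ ≈ (+0.292893, +0.292893); max(|x|,|y|,|x±y|/√2) = 0.414214 ≤ 1.5 ⇒ ∈ W

2, 3, 5, 7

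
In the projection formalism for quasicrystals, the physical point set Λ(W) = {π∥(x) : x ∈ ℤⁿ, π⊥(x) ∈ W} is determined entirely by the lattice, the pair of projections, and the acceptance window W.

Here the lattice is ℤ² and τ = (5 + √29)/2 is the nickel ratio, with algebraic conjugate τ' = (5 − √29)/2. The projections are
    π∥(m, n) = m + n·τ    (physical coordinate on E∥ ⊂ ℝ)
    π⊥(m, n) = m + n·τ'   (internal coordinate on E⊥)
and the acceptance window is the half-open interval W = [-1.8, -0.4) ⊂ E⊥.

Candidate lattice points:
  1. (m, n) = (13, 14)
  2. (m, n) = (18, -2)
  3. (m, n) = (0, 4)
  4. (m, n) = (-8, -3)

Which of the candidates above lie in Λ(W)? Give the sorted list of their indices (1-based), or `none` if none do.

3

τ' = (5−√29)/2 ≈ -0.19258.
candidate 1: (m,n)=(13,14) → π∥ = 13+14·τ ≈ 85.69615, π⊥ = 13+14·τ' ≈ 10.30385 ∉ [-1.8, -0.4) ⇒ out
candidate 2: (m,n)=(18,-2) → π∥ = 18-2·τ ≈ 7.61484, π⊥ = 18-2·τ' ≈ 18.38516 ∉ [-1.8, -0.4) ⇒ out
candidate 3: (m,n)=(0,4) → π∥ = 0+4·τ ≈ 20.77033, π⊥ = 0+4·τ' ≈ -0.77033 ∈ [-1.8, -0.4) ⇒ IN Λ
candidate 4: (m,n)=(-8,-3) → π∥ = -8-3·τ ≈ -23.57775, π⊥ = -8-3·τ' ≈ -7.42225 ∉ [-1.8, -0.4) ⇒ out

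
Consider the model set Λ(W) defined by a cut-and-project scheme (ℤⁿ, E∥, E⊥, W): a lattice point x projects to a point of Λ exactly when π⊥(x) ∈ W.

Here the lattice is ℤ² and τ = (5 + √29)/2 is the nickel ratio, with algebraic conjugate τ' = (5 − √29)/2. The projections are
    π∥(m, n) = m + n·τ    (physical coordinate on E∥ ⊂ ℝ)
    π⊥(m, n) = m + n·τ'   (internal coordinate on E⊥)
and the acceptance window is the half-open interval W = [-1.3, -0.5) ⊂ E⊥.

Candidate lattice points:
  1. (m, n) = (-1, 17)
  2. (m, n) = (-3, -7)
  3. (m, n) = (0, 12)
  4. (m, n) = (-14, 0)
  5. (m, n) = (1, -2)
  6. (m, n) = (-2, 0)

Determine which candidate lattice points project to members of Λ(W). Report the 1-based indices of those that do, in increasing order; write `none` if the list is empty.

none

τ' = (5−√29)/2 ≈ -0.192582.
#1 (-1,17): internal coord -1 + (17)·τ' = -4.273901; -4.273901 ∉ [-1.3, -0.5) → out
#2 (-3,-7): internal coord -3 + (-7)·τ' = -1.651923; -1.651923 ∉ [-1.3, -0.5) → out
#3 (0,12): internal coord 0 + (12)·τ' = -2.310989; -2.310989 ∉ [-1.3, -0.5) → out
#4 (-14,0): internal coord -14 + (0)·τ' = -14.000000; -14.000000 ∉ [-1.3, -0.5) → out
#5 (1,-2): internal coord 1 + (-2)·τ' = +1.385165; +1.385165 ∉ [-1.3, -0.5) → out
#6 (-2,0): internal coord -2 + (0)·τ' = -2.000000; -2.000000 ∉ [-1.3, -0.5) → out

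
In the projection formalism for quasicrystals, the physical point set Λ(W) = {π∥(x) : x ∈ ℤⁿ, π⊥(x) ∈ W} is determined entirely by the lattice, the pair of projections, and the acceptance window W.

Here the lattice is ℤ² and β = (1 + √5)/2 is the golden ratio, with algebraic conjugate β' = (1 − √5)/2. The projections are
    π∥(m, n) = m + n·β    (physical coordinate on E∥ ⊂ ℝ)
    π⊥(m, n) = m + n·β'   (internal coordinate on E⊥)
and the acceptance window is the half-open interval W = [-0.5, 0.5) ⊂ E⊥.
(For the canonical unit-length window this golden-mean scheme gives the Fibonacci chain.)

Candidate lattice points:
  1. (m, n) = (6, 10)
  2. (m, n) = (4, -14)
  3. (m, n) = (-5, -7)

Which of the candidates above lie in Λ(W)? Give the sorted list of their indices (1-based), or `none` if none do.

1

Compute β' = (1−√5)/2 = -0.6180, so π⊥(m,n) = m -0.6180·n.
[1] lift (6,10): star map gives -0.1803; window check -0.5 ≤ -0.1803 < 0.5 is true → IN Λ
[2] lift (4,-14): star map gives 12.6525; window check -0.5 ≤ 12.6525 < 0.5 is false → out
[3] lift (-5,-7): star map gives -0.6738; window check -0.5 ≤ -0.6738 < 0.5 is false → out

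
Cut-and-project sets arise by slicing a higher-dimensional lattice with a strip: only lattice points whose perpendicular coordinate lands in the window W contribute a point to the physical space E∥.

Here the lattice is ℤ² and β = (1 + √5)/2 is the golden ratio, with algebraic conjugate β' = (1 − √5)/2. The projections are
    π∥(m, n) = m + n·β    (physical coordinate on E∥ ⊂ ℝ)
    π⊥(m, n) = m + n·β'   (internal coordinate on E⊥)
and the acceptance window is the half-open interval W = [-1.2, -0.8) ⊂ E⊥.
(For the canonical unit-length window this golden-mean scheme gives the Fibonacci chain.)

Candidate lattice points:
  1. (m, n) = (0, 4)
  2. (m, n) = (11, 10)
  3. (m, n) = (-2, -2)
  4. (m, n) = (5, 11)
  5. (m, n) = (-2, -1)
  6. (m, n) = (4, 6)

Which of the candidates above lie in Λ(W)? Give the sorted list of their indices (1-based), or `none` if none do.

none

Compute β' = (1−√5)/2 = -0.61803, so π⊥(m,n) = m -0.61803·n.
[1] lift (0,4): star map gives -2.47214; window check -1.2 ≤ -2.47214 < -0.8 is false → out
[2] lift (11,10): star map gives 4.81966; window check -1.2 ≤ 4.81966 < -0.8 is false → out
[3] lift (-2,-2): star map gives -0.76393; window check -1.2 ≤ -0.76393 < -0.8 is false → out
[4] lift (5,11): star map gives -1.79837; window check -1.2 ≤ -1.79837 < -0.8 is false → out
[5] lift (-2,-1): star map gives -1.38197; window check -1.2 ≤ -1.38197 < -0.8 is false → out
[6] lift (4,6): star map gives 0.29180; window check -1.2 ≤ 0.29180 < -0.8 is false → out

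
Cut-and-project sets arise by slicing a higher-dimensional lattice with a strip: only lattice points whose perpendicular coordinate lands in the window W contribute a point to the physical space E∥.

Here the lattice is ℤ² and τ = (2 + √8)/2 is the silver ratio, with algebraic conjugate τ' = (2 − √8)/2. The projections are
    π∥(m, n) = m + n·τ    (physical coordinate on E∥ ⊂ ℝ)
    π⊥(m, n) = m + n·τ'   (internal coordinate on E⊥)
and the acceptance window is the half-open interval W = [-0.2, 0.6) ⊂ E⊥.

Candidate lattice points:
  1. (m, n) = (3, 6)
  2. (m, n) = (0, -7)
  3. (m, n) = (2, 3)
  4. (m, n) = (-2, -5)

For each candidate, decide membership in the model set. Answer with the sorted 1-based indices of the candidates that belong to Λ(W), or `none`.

1, 4

Numerically τ ≈ 2.4142 and τ' = −1/τ ≈ -0.4142.
#1 (3,6): internal coord 3 + (6)·τ' = +0.5147; +0.5147 ∈ [-0.2, 0.6) → IN Λ
#2 (0,-7): internal coord 0 + (-7)·τ' = +2.8995; +2.8995 ∉ [-0.2, 0.6) → out
#3 (2,3): internal coord 2 + (3)·τ' = +0.7574; +0.7574 ∉ [-0.2, 0.6) → out
#4 (-2,-5): internal coord -2 + (-5)·τ' = +0.0711; +0.0711 ∈ [-0.2, 0.6) → IN Λ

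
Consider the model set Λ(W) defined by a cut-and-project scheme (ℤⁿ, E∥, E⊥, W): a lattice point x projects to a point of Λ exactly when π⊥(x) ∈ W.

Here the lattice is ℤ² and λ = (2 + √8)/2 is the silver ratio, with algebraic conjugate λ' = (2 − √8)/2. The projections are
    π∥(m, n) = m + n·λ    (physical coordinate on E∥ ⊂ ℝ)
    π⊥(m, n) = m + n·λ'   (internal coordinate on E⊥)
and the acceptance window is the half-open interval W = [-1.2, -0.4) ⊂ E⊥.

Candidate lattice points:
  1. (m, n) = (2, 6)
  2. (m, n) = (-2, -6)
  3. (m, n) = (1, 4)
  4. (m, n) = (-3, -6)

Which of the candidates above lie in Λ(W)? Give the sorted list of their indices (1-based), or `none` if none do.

1, 3, 4

Compute λ' = (2−√8)/2 = -0.41421, so π⊥(m,n) = m -0.41421·n.
#1 (2,6): internal coord 2 + (6)·λ' = -0.48528; -0.48528 ∈ [-1.2, -0.4) → IN Λ
#2 (-2,-6): internal coord -2 + (-6)·λ' = +0.48528; +0.48528 ∉ [-1.2, -0.4) → out
#3 (1,4): internal coord 1 + (4)·λ' = -0.65685; -0.65685 ∈ [-1.2, -0.4) → IN Λ
#4 (-3,-6): internal coord -3 + (-6)·λ' = -0.51472; -0.51472 ∈ [-1.2, -0.4) → IN Λ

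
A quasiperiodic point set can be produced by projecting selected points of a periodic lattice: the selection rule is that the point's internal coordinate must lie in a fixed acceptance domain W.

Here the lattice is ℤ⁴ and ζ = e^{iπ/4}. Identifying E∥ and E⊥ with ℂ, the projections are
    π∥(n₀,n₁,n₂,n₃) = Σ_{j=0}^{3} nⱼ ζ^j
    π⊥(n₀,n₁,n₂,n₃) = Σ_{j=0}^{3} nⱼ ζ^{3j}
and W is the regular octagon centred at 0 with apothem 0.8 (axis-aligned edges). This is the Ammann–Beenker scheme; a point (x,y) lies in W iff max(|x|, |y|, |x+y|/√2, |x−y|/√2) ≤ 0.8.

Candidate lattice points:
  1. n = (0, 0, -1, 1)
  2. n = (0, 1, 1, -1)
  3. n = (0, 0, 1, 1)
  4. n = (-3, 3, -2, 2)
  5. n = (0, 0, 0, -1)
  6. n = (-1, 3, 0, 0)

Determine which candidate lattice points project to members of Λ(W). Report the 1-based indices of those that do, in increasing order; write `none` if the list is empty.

With ζ = e^{iπ/4} the internal vectors are ζ^0,ζ^3,ζ^6,ζ^9.
#1 (0, 0, -1, 1): internal (0.7071, 1.7071); octagon support 1.7071 vs apothem 0.8 → ∉ W
#2 (0, 1, 1, -1): internal (-1.4142, -1.0000); octagon support 1.7071 vs apothem 0.8 → ∉ W
#3 (0, 0, 1, 1): internal (0.7071, -0.2929); octagon support 0.7071 vs apothem 0.8 → ∈ W
#4 (-3, 3, -2, 2): internal (-3.7071, 5.5355); octagon support 6.5355 vs apothem 0.8 → ∉ W
#5 (0, 0, 0, -1): internal (-0.7071, -0.7071); octagon support 1.0000 vs apothem 0.8 → ∉ W
#6 (-1, 3, 0, 0): internal (-3.1213, 2.1213); octagon support 3.7071 vs apothem 0.8 → ∉ W

3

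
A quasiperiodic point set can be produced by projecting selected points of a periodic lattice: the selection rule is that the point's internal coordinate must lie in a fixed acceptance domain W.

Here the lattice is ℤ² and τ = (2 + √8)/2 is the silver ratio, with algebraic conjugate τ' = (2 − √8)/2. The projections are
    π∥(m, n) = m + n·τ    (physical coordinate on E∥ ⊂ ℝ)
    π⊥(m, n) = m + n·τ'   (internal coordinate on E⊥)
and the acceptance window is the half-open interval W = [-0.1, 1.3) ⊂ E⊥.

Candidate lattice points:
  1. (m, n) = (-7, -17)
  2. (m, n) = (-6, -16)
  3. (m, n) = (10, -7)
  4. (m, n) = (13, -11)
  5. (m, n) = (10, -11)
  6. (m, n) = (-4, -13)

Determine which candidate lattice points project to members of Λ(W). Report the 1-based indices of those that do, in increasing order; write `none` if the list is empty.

τ' = (2−√8)/2 ≈ -0.41421.
[1] lift (-7,-17): star map gives 0.04163; window check -0.1 ≤ 0.04163 < 1.3 is true → IN Λ
[2] lift (-6,-16): star map gives 0.62742; window check -0.1 ≤ 0.62742 < 1.3 is true → IN Λ
[3] lift (10,-7): star map gives 12.89949; window check -0.1 ≤ 12.89949 < 1.3 is false → out
[4] lift (13,-11): star map gives 17.55635; window check -0.1 ≤ 17.55635 < 1.3 is false → out
[5] lift (10,-11): star map gives 14.55635; window check -0.1 ≤ 14.55635 < 1.3 is false → out
[6] lift (-4,-13): star map gives 1.38478; window check -0.1 ≤ 1.38478 < 1.3 is false → out

1, 2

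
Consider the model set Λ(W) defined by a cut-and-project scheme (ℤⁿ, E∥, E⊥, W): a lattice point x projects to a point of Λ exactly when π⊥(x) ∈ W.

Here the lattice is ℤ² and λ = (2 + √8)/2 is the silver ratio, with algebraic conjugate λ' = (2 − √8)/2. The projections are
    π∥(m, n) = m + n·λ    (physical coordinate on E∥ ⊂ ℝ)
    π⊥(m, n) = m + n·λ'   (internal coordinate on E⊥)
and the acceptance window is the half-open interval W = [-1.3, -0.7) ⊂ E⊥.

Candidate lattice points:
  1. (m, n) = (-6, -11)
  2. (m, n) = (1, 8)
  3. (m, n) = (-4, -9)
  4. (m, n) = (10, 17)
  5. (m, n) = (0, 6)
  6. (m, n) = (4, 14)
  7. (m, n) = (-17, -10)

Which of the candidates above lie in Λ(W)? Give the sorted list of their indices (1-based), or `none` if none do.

none

λ' = (2−√8)/2 ≈ -0.4142.
#1 (-6,-11): internal coord -6 + (-11)·λ' = -1.4437; -1.4437 ∉ [-1.3, -0.7) → out
#2 (1,8): internal coord 1 + (8)·λ' = -2.3137; -2.3137 ∉ [-1.3, -0.7) → out
#3 (-4,-9): internal coord -4 + (-9)·λ' = -0.2721; -0.2721 ∉ [-1.3, -0.7) → out
#4 (10,17): internal coord 10 + (17)·λ' = +2.9584; +2.9584 ∉ [-1.3, -0.7) → out
#5 (0,6): internal coord 0 + (6)·λ' = -2.4853; -2.4853 ∉ [-1.3, -0.7) → out
#6 (4,14): internal coord 4 + (14)·λ' = -1.7990; -1.7990 ∉ [-1.3, -0.7) → out
#7 (-17,-10): internal coord -17 + (-10)·λ' = -12.8579; -12.8579 ∉ [-1.3, -0.7) → out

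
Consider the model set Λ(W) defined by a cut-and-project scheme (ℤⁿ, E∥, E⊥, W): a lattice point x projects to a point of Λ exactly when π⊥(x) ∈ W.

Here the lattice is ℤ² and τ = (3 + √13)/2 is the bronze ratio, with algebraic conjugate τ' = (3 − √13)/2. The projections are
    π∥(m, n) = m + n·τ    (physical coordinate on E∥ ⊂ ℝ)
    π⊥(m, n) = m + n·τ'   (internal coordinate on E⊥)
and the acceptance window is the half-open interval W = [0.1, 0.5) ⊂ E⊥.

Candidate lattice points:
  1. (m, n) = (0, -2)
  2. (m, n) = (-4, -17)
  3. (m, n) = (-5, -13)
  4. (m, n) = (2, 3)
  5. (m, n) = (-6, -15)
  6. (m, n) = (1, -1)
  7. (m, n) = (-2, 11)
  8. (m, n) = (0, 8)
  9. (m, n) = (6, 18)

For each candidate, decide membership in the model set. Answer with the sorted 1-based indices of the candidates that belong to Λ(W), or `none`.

τ' = (3−√13)/2 ≈ -0.30278.
#1 (0,-2): internal coord 0 + (-2)·τ' = +0.60555; +0.60555 ∉ [0.1, 0.5) → out
#2 (-4,-17): internal coord -4 + (-17)·τ' = +1.14719; +1.14719 ∉ [0.1, 0.5) → out
#3 (-5,-13): internal coord -5 + (-13)·τ' = -1.06392; -1.06392 ∉ [0.1, 0.5) → out
#4 (2,3): internal coord 2 + (3)·τ' = +1.09167; +1.09167 ∉ [0.1, 0.5) → out
#5 (-6,-15): internal coord -6 + (-15)·τ' = -1.45837; -1.45837 ∉ [0.1, 0.5) → out
#6 (1,-1): internal coord 1 + (-1)·τ' = +1.30278; +1.30278 ∉ [0.1, 0.5) → out
#7 (-2,11): internal coord -2 + (11)·τ' = -5.33053; -5.33053 ∉ [0.1, 0.5) → out
#8 (0,8): internal coord 0 + (8)·τ' = -2.42221; -2.42221 ∉ [0.1, 0.5) → out
#9 (6,18): internal coord 6 + (18)·τ' = +0.55004; +0.55004 ∉ [0.1, 0.5) → out

none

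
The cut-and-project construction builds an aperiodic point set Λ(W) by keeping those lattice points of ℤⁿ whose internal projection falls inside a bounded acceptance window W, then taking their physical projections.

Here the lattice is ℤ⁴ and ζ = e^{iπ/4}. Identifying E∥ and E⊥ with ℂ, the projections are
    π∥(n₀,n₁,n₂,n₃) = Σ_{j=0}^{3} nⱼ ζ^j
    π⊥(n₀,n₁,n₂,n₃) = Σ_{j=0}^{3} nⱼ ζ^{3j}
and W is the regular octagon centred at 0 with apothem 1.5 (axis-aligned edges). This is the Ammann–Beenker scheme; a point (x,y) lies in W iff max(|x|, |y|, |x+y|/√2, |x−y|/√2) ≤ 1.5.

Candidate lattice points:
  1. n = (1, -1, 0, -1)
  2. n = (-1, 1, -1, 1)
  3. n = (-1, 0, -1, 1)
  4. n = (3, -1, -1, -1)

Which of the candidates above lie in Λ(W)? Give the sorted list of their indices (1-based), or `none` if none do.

With ζ = e^{iπ/4} the internal vectors are ζ^0,ζ^3,ζ^6,ζ^9.
#1 (1, -1, 0, -1): internal (1.00000, -1.41421); octagon support 1.70711 vs apothem 1.5 → ∉ W
#2 (-1, 1, -1, 1): internal (-1.00000, 2.41421); octagon support 2.41421 vs apothem 1.5 → ∉ W
#3 (-1, 0, -1, 1): internal (-0.29289, 1.70711); octagon support 1.70711 vs apothem 1.5 → ∉ W
#4 (3, -1, -1, -1): internal (3.00000, -0.41421); octagon support 3.00000 vs apothem 1.5 → ∉ W

none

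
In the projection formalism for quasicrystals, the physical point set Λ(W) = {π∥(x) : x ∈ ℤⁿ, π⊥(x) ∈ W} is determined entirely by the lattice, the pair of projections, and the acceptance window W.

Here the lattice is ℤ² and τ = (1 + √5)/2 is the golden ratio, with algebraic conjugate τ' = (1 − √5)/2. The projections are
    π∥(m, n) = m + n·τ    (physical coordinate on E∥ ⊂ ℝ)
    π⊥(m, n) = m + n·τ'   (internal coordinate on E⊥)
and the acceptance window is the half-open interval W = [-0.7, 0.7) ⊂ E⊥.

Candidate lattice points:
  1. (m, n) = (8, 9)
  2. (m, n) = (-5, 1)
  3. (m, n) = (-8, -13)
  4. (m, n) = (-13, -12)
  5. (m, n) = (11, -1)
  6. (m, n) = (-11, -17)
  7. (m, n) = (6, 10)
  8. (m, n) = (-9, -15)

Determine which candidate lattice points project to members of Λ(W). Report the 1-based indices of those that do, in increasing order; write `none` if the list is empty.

3, 6, 7, 8

Compute τ' = (1−√5)/2 = -0.6180, so π⊥(m,n) = m -0.6180·n.
#1 (8,9): internal coord 8 + (9)·τ' = +2.4377; +2.4377 ∉ [-0.7, 0.7) → out
#2 (-5,1): internal coord -5 + (1)·τ' = -5.6180; -5.6180 ∉ [-0.7, 0.7) → out
#3 (-8,-13): internal coord -8 + (-13)·τ' = +0.0344; +0.0344 ∈ [-0.7, 0.7) → IN Λ
#4 (-13,-12): internal coord -13 + (-12)·τ' = -5.5836; -5.5836 ∉ [-0.7, 0.7) → out
#5 (11,-1): internal coord 11 + (-1)·τ' = +11.6180; +11.6180 ∉ [-0.7, 0.7) → out
#6 (-11,-17): internal coord -11 + (-17)·τ' = -0.4934; -0.4934 ∈ [-0.7, 0.7) → IN Λ
#7 (6,10): internal coord 6 + (10)·τ' = -0.1803; -0.1803 ∈ [-0.7, 0.7) → IN Λ
#8 (-9,-15): internal coord -9 + (-15)·τ' = +0.2705; +0.2705 ∈ [-0.7, 0.7) → IN Λ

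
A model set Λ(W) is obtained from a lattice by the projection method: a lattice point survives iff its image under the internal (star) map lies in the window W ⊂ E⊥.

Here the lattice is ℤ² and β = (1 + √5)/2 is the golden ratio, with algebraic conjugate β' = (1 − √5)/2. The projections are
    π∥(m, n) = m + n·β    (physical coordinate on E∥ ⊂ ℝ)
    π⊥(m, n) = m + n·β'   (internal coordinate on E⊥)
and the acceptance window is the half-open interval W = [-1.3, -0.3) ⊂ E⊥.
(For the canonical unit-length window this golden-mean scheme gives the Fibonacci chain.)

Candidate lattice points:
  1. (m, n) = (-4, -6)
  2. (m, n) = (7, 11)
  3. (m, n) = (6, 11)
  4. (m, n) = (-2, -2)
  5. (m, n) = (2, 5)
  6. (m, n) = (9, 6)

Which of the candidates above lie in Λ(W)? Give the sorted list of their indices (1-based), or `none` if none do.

Numerically β ≈ 1.61803 and β' = −1/β ≈ -0.61803.
[1] lift (-4,-6): star map gives -0.29180; window check -1.3 ≤ -0.29180 < -0.3 is false → out
[2] lift (7,11): star map gives 0.20163; window check -1.3 ≤ 0.20163 < -0.3 is false → out
[3] lift (6,11): star map gives -0.79837; window check -1.3 ≤ -0.79837 < -0.3 is true → IN Λ
[4] lift (-2,-2): star map gives -0.76393; window check -1.3 ≤ -0.76393 < -0.3 is true → IN Λ
[5] lift (2,5): star map gives -1.09017; window check -1.3 ≤ -1.09017 < -0.3 is true → IN Λ
[6] lift (9,6): star map gives 5.29180; window check -1.3 ≤ 5.29180 < -0.3 is false → out

3, 4, 5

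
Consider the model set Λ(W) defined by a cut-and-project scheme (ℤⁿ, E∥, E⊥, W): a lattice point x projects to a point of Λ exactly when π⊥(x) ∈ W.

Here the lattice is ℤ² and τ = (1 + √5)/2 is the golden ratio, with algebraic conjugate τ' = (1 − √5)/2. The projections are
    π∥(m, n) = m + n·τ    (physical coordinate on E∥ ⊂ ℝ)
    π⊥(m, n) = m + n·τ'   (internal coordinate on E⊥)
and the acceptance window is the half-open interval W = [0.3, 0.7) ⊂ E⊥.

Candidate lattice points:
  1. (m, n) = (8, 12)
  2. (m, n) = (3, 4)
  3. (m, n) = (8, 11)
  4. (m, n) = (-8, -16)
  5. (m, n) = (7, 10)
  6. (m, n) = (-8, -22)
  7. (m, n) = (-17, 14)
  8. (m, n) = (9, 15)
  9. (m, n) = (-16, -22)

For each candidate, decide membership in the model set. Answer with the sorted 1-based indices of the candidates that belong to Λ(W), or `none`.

1, 2

τ' = (1−√5)/2 ≈ -0.61803.
#1 (8,12): internal coord 8 + (12)·τ' = +0.58359; +0.58359 ∈ [0.3, 0.7) → IN Λ
#2 (3,4): internal coord 3 + (4)·τ' = +0.52786; +0.52786 ∈ [0.3, 0.7) → IN Λ
#3 (8,11): internal coord 8 + (11)·τ' = +1.20163; +1.20163 ∉ [0.3, 0.7) → out
#4 (-8,-16): internal coord -8 + (-16)·τ' = +1.88854; +1.88854 ∉ [0.3, 0.7) → out
#5 (7,10): internal coord 7 + (10)·τ' = +0.81966; +0.81966 ∉ [0.3, 0.7) → out
#6 (-8,-22): internal coord -8 + (-22)·τ' = +5.59675; +5.59675 ∉ [0.3, 0.7) → out
#7 (-17,14): internal coord -17 + (14)·τ' = -25.65248; -25.65248 ∉ [0.3, 0.7) → out
#8 (9,15): internal coord 9 + (15)·τ' = -0.27051; -0.27051 ∉ [0.3, 0.7) → out
#9 (-16,-22): internal coord -16 + (-22)·τ' = -2.40325; -2.40325 ∉ [0.3, 0.7) → out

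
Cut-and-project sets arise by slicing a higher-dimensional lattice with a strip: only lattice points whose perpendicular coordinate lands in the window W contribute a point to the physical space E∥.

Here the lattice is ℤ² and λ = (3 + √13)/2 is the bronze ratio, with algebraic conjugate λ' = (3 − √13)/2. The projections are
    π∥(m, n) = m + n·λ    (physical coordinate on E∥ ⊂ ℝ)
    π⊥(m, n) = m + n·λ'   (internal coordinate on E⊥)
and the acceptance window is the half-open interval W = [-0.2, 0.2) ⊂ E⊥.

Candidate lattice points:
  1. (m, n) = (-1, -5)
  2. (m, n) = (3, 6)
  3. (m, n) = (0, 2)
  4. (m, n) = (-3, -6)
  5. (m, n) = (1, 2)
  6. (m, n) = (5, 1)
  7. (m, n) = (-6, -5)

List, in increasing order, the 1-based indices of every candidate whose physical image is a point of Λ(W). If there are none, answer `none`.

λ' = (3−√13)/2 ≈ -0.302776.
#1 (-1,-5): internal coord -1 + (-5)·λ' = +0.513878; +0.513878 ∉ [-0.2, 0.2) → out
#2 (3,6): internal coord 3 + (6)·λ' = +1.183346; +1.183346 ∉ [-0.2, 0.2) → out
#3 (0,2): internal coord 0 + (2)·λ' = -0.605551; -0.605551 ∉ [-0.2, 0.2) → out
#4 (-3,-6): internal coord -3 + (-6)·λ' = -1.183346; -1.183346 ∉ [-0.2, 0.2) → out
#5 (1,2): internal coord 1 + (2)·λ' = +0.394449; +0.394449 ∉ [-0.2, 0.2) → out
#6 (5,1): internal coord 5 + (1)·λ' = +4.697224; +4.697224 ∉ [-0.2, 0.2) → out
#7 (-6,-5): internal coord -6 + (-5)·λ' = -4.486122; -4.486122 ∉ [-0.2, 0.2) → out

none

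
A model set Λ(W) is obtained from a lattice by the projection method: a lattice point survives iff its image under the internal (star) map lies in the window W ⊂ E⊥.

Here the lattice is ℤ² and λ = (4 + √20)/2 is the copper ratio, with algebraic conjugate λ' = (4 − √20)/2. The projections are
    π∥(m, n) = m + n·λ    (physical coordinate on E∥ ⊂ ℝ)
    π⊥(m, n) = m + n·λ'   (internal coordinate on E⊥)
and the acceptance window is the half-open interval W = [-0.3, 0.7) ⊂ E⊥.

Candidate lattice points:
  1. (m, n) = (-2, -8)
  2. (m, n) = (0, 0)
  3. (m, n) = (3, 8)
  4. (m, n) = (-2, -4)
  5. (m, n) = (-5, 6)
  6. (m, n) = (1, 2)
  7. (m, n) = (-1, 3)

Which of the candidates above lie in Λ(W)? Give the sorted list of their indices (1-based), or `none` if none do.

λ' = (4−√20)/2 ≈ -0.2361.
[1] lift (-2,-8): star map gives -0.1115; window check -0.3 ≤ -0.1115 < 0.7 is true → IN Λ
[2] lift (0,0): star map gives 0.0000; window check -0.3 ≤ 0.0000 < 0.7 is true → IN Λ
[3] lift (3,8): star map gives 1.1115; window check -0.3 ≤ 1.1115 < 0.7 is false → out
[4] lift (-2,-4): star map gives -1.0557; window check -0.3 ≤ -1.0557 < 0.7 is false → out
[5] lift (-5,6): star map gives -6.4164; window check -0.3 ≤ -6.4164 < 0.7 is false → out
[6] lift (1,2): star map gives 0.5279; window check -0.3 ≤ 0.5279 < 0.7 is true → IN Λ
[7] lift (-1,3): star map gives -1.7082; window check -0.3 ≤ -1.7082 < 0.7 is false → out

1, 2, 6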